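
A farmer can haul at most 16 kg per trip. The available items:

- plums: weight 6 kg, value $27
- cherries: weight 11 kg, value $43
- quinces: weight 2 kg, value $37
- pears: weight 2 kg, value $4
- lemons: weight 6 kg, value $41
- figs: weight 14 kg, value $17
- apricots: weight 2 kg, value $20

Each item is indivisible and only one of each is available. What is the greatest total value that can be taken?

Check high-value combinations within 16 kg:
- plums+quinces+lemons+apricots: weight 6+2+6+2=16, value 27+37+41+20=125
- plums+quinces+pears+lemons: weight 6+2+2+6=16, value 27+37+4+41=109
- plums+quinces+lemons: weight 6+2+6=14, value 27+37+41=105
Best: $125.

$125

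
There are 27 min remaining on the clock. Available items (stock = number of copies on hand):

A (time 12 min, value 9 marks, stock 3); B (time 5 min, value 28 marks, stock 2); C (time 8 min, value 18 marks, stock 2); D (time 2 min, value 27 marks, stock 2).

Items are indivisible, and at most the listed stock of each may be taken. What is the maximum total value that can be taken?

Top feasible selections:
- 2×B + 1×C + 2×D: time 22, value 128
- 1×A + 2×B + 2×D: time 26, value 119
- 1×B + 2×C + 2×D: time 25, value 118
- 2×B + 2×D: time 14, value 110
Best: 128 marks.

128 marks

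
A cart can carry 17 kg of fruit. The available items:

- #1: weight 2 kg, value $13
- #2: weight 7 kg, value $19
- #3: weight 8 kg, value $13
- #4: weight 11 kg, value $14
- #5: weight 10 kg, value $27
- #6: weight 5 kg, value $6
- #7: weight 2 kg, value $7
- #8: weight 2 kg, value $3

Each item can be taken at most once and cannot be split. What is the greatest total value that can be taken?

$50

Check high-value combinations within 17 kg:
- #1+#5+#7+#8: weight 2+10+2+2=16, value 13+27+7+3=50
- #1+#5+#7: weight 2+10+2=14, value 13+27+7=47
- #2+#5: weight 7+10=17, value 19+27=46
- #1+#5+#6: weight 2+10+5=17, value 13+27+6=46
- #1+#2+#6+#7: weight 2+7+5+2=16, value 13+19+6+7=45
Best: $50.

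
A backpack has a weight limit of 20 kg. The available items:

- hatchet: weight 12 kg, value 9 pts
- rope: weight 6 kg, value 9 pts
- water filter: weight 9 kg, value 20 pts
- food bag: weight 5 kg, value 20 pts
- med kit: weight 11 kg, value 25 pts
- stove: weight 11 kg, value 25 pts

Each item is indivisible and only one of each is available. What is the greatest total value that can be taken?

Check high-value combinations within 20 kg:
- rope+water filter+food bag: weight 6+9+5=20, value 9+20+20=49
- food bag+med kit: weight 5+11=16, value 20+25=45
- food bag+stove: weight 5+11=16, value 20+25=45
- water filter+med kit: weight 9+11=20, value 20+25=45
Best: 49 pts.

49 pts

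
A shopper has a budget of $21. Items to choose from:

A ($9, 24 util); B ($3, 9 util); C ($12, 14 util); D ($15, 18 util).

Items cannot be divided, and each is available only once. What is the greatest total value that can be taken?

Check high-value combinations within $21:
- A+C: cost 9+12=21, value 24+14=38
- A+B: cost 9+3=12, value 24+9=33
- B+D: cost 3+15=18, value 9+18=27
Best: 38 util.

38 util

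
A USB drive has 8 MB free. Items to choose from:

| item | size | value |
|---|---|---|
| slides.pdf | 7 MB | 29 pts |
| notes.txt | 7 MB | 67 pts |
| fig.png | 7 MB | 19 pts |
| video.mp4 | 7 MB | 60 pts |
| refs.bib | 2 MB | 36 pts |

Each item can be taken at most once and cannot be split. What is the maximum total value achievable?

67 pts

Check high-value combinations within 8 MB:
- notes.txt: size 7, value 67
- video.mp4: size 7, value 60
- refs.bib: size 2, value 36
Best: 67 pts.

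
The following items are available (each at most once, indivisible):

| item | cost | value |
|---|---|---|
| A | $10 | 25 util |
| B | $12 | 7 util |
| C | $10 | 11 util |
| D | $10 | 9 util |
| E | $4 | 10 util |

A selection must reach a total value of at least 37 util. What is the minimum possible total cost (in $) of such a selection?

24

Subsets with value ≥ 37, sorted by total cost:
- A+C+E: cost 24, value 46
- A+D+E: cost 24, value 44
Minimum cost: 24 $.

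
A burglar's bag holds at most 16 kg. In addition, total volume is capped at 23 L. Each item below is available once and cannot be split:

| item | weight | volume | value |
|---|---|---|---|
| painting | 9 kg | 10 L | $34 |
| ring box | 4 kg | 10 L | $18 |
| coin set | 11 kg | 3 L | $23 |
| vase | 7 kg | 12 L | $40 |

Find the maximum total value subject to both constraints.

Feasible sets respecting both limits:
- painting+vase: weight 16, volume 22, value 74
- ring box+vase: weight 11, volume 22, value 58
- painting+ring box: weight 13, volume 20, value 52
Best: $74.

$74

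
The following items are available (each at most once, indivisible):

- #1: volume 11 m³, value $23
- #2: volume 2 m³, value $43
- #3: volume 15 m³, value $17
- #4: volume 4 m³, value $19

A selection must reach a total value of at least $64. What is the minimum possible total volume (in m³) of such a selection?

Subsets with value ≥ 64, sorted by total volume:
- #1+#2: volume 13, value 66
- #1+#2+#4: volume 17, value 85
- #2+#3+#4: volume 21, value 79
Minimum volume: 13 m³.

13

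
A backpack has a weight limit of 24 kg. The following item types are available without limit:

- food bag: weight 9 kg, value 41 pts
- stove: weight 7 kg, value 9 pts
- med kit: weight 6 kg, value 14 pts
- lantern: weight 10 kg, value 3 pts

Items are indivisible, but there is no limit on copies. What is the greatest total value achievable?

96 pts

Best value-per-unit is food bag at 41/9; filling with it alone gives 2×41 = 82.
Optimal mix: 2×food bag + 1×med kit → weight 24, value 96.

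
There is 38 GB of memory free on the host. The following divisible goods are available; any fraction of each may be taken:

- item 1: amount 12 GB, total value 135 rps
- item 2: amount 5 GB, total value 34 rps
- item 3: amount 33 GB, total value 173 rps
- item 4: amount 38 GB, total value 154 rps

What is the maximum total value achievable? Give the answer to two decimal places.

279.09

Take in order of value per unit:
- item 1 (135/12 per unit): all 12 → value 135, running total 135.00
- item 2 (34/5 per unit): all 5 → value 34, running total 169.00
- item 3 (173/33 per unit): 21 of 33 → value 21×173/33 = 110.0909, running total 279.09
Total 279.09.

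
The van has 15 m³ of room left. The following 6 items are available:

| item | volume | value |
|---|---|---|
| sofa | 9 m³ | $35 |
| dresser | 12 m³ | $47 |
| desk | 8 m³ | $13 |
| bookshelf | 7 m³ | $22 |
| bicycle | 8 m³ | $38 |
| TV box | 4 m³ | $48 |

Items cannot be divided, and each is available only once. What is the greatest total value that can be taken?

$86

This is a 0/1 knapsack; check combinations near the capacity.
- bicycle+TV box: volume 8+4=12, value 38+48=86
- sofa+TV box: volume 9+4=13, value 35+48=83
- bookshelf+TV box: volume 7+4=11, value 22+48=70
- desk+TV box: volume 8+4=12, value 13+48=61
Best: $86.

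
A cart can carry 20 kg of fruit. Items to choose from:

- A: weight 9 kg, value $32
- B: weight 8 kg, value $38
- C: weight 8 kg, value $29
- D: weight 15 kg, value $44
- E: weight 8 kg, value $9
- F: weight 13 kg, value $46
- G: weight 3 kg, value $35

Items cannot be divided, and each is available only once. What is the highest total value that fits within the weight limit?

$105

Check high-value combinations within 20 kg:
- A+B+G: weight 9+8+3=20, value 32+38+35=105
- B+C+G: weight 8+8+3=19, value 38+29+35=102
- A+C+G: weight 9+8+3=20, value 32+29+35=96
- B+E+G: weight 8+8+3=19, value 38+9+35=82
- F+G: weight 13+3=16, value 46+35=81
Best: $105.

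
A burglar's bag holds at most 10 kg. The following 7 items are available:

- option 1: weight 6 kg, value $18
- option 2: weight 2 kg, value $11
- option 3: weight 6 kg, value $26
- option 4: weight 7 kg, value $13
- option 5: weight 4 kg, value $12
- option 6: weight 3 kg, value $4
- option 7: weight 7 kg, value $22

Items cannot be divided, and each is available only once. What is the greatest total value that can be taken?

Check high-value combinations within 10 kg:
- option 3+option 5: weight 6+4=10, value 26+12=38
- option 2+option 3: weight 2+6=8, value 11+26=37
- option 2+option 7: weight 2+7=9, value 11+22=33
- option 3+option 6: weight 6+3=9, value 26+4=30
- option 1+option 5: weight 6+4=10, value 18+12=30
Best: $38.

$38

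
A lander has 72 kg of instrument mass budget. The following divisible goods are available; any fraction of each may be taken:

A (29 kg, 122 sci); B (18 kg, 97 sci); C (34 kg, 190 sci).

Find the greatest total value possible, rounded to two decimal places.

371.14

Take in order of value per unit:
- C (190/34 per unit): all 34 → value 190, running total 190.00
- B (97/18 per unit): all 18 → value 97, running total 287.00
- A (122/29 per unit): 20 of 29 → value 20×122/29 = 84.1379, running total 371.14
Total 371.14.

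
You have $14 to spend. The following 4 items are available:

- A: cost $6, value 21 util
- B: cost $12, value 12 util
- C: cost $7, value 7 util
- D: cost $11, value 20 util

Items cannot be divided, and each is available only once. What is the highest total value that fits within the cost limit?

28 util

This is a 0/1 knapsack; check combinations near the capacity.
- A+C: cost 6+7=13, value 21+7=28
- A: cost 6, value 21
- D: cost 11, value 20
Best: 28 util.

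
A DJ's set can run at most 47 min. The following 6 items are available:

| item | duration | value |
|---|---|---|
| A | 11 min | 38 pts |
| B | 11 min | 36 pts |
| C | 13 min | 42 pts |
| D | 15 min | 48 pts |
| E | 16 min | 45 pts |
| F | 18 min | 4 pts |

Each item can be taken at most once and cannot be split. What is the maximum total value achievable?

Check high-value combinations within 47 min:
- C+D+E: duration 13+15+16=44, value 42+48+45=135
- A+D+E: duration 11+15+16=42, value 38+48+45=131
- B+D+E: duration 11+15+16=42, value 36+48+45=129
Best: 135 pts.

135 pts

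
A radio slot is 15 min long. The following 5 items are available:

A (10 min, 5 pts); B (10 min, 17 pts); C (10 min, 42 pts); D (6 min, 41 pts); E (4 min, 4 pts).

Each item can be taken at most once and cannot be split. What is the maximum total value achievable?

Check high-value combinations within 15 min:
- C+E: duration 10+4=14, value 42+4=46
- D+E: duration 6+4=10, value 41+4=45
- C: duration 10, value 42
- D: duration 6, value 41
Best: 46 pts.

46 pts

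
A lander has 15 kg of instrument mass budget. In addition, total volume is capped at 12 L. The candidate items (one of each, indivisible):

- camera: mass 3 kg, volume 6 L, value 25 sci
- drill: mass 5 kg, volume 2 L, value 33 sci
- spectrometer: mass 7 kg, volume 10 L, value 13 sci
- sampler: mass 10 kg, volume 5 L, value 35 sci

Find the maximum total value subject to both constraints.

68 sci

Feasible sets respecting both limits:
- drill+sampler: mass 15, volume 7, value 68
- camera+sampler: mass 13, volume 11, value 60
- camera+drill: mass 8, volume 8, value 58
- drill+spectrometer: mass 12, volume 12, value 46
Best: 68 sci.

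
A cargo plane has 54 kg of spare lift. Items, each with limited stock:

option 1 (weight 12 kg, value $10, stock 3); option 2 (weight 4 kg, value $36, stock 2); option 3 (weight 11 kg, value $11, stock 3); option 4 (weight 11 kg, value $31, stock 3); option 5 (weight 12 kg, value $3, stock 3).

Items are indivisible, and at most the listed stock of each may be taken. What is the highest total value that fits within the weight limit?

Best selections within weight 54 and stock limits:
- 2×option 2 + 1×option 3 + 3×option 4: weight 52, value 176
- 1×option 1 + 2×option 2 + 3×option 4: weight 53, value 175
Best: $176.

$176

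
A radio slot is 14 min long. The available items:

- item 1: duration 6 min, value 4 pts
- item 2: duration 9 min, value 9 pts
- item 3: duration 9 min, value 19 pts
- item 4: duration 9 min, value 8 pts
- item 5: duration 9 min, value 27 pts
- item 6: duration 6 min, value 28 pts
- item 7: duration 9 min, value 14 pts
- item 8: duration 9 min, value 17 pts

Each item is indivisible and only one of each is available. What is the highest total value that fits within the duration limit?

32 pts

This is a 0/1 knapsack; check combinations near the capacity.
- item 1+item 6: duration 6+6=12, value 4+28=32
- item 6: duration 6, value 28
- item 5: duration 9, value 27
Best: 32 pts.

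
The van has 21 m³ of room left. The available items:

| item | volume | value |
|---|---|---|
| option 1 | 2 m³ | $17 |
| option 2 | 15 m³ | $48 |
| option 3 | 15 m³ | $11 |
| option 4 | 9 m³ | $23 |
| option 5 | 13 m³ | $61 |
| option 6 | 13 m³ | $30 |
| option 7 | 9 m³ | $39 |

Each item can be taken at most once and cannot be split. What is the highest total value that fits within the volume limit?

Check high-value combinations within 21 m³:
- option 1+option 4+option 7: volume 2+9+9=20, value 17+23+39=79
- option 1+option 5: volume 2+13=15, value 17+61=78
- option 1+option 2: volume 2+15=17, value 17+48=65
- option 4+option 7: volume 9+9=18, value 23+39=62
- option 5: volume 13, value 61
Best: $79.

$79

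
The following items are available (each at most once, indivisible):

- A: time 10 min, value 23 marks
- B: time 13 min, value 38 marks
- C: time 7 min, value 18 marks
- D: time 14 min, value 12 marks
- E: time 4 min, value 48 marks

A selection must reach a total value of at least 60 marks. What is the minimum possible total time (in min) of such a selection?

Subsets with value ≥ 60, sorted by total time:
- C+E: time 11, value 66
- A+E: time 14, value 71
Minimum time: 11 min.

11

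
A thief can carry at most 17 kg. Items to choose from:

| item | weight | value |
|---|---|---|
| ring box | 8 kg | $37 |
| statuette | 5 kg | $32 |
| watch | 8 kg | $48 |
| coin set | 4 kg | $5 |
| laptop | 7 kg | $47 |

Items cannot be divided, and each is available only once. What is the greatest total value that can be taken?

This is a 0/1 knapsack; check combinations near the capacity.
- watch+laptop: weight 8+7=15, value 48+47=95
- ring box+watch: weight 8+8=16, value 37+48=85
- statuette+watch+coin set: weight 5+8+4=17, value 32+48+5=85
- ring box+laptop: weight 8+7=15, value 37+47=84
- statuette+coin set+laptop: weight 5+4+7=16, value 32+5+47=84
Best: $95.

$95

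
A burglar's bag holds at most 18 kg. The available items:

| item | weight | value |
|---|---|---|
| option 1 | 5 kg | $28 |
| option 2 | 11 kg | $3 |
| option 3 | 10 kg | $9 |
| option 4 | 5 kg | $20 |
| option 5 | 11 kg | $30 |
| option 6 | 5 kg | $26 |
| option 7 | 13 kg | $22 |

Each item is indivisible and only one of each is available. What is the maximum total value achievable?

Check high-value combinations within 18 kg:
- option 1+option 4+option 6: weight 5+5+5=15, value 28+20+26=74
- option 1+option 5: weight 5+11=16, value 28+30=58
- option 5+option 6: weight 11+5=16, value 30+26=56
Best: $74.

$74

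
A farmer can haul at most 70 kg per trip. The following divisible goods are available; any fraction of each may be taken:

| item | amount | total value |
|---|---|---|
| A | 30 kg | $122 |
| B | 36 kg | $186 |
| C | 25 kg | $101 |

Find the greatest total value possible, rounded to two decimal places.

Take in order of value per unit:
- B (186/36 per unit): all 36 → value 186, running total 186.00
- A (122/30 per unit): all 30 → value 122, running total 308.00
- C (101/25 per unit): 4 of 25 → value 4×101/25 = 16.1600, running total 324.16
Total 324.16.

324.16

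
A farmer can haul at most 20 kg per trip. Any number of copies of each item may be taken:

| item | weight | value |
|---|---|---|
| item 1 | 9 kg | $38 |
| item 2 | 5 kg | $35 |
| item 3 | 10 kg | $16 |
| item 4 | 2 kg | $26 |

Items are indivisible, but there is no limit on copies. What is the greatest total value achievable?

Best value-per-unit is item 4 at 26/2, and filling with it alone uses weight 10×2=20. No mix of the others beats 10×26 = 260.

$260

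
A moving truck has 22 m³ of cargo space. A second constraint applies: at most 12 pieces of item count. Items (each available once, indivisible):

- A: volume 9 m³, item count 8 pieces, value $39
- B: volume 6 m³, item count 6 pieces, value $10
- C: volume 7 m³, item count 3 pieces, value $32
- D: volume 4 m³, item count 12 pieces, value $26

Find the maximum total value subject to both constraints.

Feasible sets respecting both limits:
- A+C: volume 16, item count 11, value 71
- B+C: volume 13, item count 9, value 42
- A: volume 9, item count 8, value 39
Best: $71.

$71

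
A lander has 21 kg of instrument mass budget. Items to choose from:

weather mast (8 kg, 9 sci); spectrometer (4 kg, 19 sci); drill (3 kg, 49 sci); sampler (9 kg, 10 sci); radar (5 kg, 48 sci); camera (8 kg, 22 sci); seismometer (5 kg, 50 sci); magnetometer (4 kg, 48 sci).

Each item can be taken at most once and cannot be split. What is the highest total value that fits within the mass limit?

214 sci

This is a 0/1 knapsack; check combinations near the capacity.
- spectrometer+drill+radar+seismometer+magnetometer: mass 4+3+5+5+4=21, value 19+49+48+50+48=214
- drill+radar+seismometer+magnetometer: mass 3+5+5+4=17, value 49+48+50+48=195
- drill+camera+seismometer+magnetometer: mass 3+8+5+4=20, value 49+22+50+48=169
- drill+radar+camera+seismometer: mass 3+5+8+5=21, value 49+48+22+50=169
Best: 214 sci.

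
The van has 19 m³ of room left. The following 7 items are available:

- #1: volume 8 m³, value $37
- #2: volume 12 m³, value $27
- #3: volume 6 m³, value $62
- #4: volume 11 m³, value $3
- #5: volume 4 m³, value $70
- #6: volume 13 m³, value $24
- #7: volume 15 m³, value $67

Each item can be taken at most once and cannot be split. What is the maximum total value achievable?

$169

Check high-value combinations within 19 m³:
- #1+#3+#5: volume 8+6+4=18, value 37+62+70=169
- #5+#7: volume 4+15=19, value 70+67=137
- #3+#5: volume 6+4=10, value 62+70=132
Best: $169.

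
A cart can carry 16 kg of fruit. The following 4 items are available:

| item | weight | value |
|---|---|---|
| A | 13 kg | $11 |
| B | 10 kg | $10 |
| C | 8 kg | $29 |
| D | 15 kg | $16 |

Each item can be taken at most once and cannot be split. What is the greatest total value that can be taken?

$29

Check high-value combinations within 16 kg:
- C: weight 8, value 29
- D: weight 15, value 16
- A: weight 13, value 11
Best: $29.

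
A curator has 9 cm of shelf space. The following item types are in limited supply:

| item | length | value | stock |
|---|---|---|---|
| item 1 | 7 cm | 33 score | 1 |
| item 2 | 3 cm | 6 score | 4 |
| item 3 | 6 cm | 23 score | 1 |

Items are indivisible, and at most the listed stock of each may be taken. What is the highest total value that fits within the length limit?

33 score

Best selections within length 9 and stock limits:
- 1×item 1: length 7, value 33
- 1×item 2 + 1×item 3: length 9, value 29
- 1×item 3: length 6, value 23
Best: 33 score.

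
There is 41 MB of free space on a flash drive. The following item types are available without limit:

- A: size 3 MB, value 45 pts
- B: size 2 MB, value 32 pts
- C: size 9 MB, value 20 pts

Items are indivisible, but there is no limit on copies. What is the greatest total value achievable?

Best value-per-unit is B at 32/2; filling with it alone gives 20×32 = 640.
Optimal mix: 1×A + 19×B → size 41, value 653.

653 pts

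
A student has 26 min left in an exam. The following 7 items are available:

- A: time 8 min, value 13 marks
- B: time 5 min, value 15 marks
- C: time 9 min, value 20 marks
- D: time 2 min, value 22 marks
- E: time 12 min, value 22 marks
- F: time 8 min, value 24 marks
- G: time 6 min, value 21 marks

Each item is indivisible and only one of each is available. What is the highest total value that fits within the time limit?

87 marks

Check high-value combinations within 26 min:
- C+D+F+G: time 9+2+8+6=25, value 20+22+24+21=87
- B+D+F+G: time 5+2+8+6=21, value 15+22+24+21=82
- B+C+D+F: time 5+9+2+8=24, value 15+20+22+24=81
- A+D+F+G: time 8+2+8+6=24, value 13+22+24+21=80
Best: 87 marks.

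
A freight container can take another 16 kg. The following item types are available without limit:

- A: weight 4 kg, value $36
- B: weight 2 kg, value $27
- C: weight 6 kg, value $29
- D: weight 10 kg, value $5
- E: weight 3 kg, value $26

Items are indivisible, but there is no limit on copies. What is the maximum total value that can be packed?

Best value-per-unit is B at 27/2, and filling with it alone uses weight 8×2=16. No mix of the others beats 8×27 = 216.

$216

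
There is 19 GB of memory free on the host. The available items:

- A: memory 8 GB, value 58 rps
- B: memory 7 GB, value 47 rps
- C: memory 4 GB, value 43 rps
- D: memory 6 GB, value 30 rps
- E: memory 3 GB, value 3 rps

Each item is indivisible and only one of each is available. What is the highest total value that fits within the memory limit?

This is a 0/1 knapsack; check combinations near the capacity.
- A+B+C: memory 8+7+4=19, value 58+47+43=148
- A+C+D: memory 8+4+6=18, value 58+43+30=131
- B+C+D: memory 7+4+6=17, value 47+43+30=120
- A+B+E: memory 8+7+3=18, value 58+47+3=108
- A+B: memory 8+7=15, value 58+47=105
Best: 148 rps.

148 rps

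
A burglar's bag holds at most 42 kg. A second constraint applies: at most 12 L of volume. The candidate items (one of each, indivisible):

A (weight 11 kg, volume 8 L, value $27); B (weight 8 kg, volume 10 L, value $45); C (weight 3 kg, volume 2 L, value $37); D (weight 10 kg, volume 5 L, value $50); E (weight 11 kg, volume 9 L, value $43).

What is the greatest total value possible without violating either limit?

Feasible sets respecting both limits:
- C+D: weight 13, volume 7, value 87
- B+C: weight 11, volume 12, value 82
- C+E: weight 14, volume 11, value 80
- A+C: weight 14, volume 10, value 64
Best: $87.

$87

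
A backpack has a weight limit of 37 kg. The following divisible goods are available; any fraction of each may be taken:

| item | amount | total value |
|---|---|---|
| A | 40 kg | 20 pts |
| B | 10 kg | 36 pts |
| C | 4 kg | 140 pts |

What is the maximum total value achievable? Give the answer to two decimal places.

Take in order of value per unit:
- C (140/4 per unit): all 4 → value 140, running total 140.00
- B (36/10 per unit): all 10 → value 36, running total 176.00
- A (20/40 per unit): 23 of 40 → value 23×20/40 = 11.5000, running total 187.50
Total 187.50.

187.50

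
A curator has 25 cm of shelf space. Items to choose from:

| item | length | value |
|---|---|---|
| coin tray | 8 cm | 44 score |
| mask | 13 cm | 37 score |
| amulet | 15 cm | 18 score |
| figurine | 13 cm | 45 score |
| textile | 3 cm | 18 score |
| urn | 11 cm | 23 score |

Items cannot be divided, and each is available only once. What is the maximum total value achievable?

Check high-value combinations within 25 cm:
- coin tray+figurine+textile: length 8+13+3=24, value 44+45+18=107
- coin tray+mask+textile: length 8+13+3=24, value 44+37+18=99
- coin tray+figurine: length 8+13=21, value 44+45=89
- coin tray+textile+urn: length 8+3+11=22, value 44+18+23=85
- coin tray+mask: length 8+13=21, value 44+37=81
Best: 107 score.

107 score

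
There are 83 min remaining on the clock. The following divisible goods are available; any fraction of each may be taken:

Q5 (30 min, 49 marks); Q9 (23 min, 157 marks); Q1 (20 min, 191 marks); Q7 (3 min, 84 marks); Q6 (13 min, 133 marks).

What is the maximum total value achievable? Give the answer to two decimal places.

604.20

Take in order of value per unit:
- Q7 (84/3 per unit): all 3 → value 84, running total 84.00
- Q6 (133/13 per unit): all 13 → value 133, running total 217.00
- Q1 (191/20 per unit): all 20 → value 191, running total 408.00
- Q9 (157/23 per unit): all 23 → value 157, running total 565.00
- Q5 (49/30 per unit): 24 of 30 → value 24×49/30 = 39.2000, running total 604.20
Total 604.20.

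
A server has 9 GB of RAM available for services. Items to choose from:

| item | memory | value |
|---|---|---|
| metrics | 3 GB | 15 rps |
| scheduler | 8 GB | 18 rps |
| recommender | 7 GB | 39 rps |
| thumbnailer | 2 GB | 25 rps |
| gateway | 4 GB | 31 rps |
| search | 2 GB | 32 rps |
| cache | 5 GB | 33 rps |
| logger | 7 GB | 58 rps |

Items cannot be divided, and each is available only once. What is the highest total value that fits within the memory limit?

90 rps

Check high-value combinations within 9 GB:
- thumbnailer+search+cache: memory 2+2+5=9, value 25+32+33=90
- search+logger: memory 2+7=9, value 32+58=90
- thumbnailer+gateway+search: memory 2+4+2=8, value 25+31+32=88
- thumbnailer+logger: memory 2+7=9, value 25+58=83
- metrics+gateway+search: memory 3+4+2=9, value 15+31+32=78
Best: 90 rps.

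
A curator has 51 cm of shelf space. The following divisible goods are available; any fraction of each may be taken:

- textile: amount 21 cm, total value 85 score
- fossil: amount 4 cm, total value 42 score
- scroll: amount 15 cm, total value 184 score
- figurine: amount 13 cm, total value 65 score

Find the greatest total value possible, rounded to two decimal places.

367.90

Take in order of value per unit:
- scroll (184/15 per unit): all 15 → value 184, running total 184.00
- fossil (42/4 per unit): all 4 → value 42, running total 226.00
- figurine (65/13 per unit): all 13 → value 65, running total 291.00
- textile (85/21 per unit): 19 of 21 → value 19×85/21 = 76.9048, running total 367.90
Total 367.90.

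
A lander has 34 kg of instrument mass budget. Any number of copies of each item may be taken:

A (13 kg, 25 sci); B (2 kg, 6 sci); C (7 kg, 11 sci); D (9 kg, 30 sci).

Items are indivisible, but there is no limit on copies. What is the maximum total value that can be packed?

108 sci

Best value-per-unit is D at 30/9; filling with it alone gives 3×30 = 90.
Optimal mix: 8×B + 2×D → mass 34, value 108.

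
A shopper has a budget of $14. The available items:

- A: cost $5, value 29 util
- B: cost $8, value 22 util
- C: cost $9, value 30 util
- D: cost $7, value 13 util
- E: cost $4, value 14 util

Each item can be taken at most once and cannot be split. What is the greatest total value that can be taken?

59 util

Check high-value combinations within $14:
- A+C: cost 5+9=14, value 29+30=59
- A+B: cost 5+8=13, value 29+22=51
- C+E: cost 9+4=13, value 30+14=44
Best: 59 util.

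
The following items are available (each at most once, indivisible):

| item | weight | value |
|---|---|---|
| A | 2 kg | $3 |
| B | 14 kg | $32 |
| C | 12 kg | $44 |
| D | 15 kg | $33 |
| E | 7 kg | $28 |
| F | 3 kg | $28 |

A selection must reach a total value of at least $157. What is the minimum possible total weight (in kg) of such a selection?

51

Subsets with value ≥ 157, sorted by total weight:
- B+C+D+E+F: weight 51, value 165
- A+B+C+D+E+F: weight 53, value 168
Minimum weight: 51 kg.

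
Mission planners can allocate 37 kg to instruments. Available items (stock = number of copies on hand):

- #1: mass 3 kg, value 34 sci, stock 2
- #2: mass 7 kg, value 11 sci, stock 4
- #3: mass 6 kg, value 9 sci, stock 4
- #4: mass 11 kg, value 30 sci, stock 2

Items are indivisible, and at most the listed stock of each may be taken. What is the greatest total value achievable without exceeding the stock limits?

Best selections within mass 37 and stock limits:
- 2×#1 + 1×#2 + 2×#4: mass 35, value 139
- 2×#1 + 1×#3 + 2×#4: mass 34, value 137
Best: 139 sci.

139 sci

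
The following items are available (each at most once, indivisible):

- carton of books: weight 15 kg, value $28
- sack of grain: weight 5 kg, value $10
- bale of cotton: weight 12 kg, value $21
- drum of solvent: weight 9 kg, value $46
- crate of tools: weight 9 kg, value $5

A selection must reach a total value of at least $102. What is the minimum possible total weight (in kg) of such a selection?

41

Subsets with value ≥ 102, sorted by total weight:
- carton of books+sack of grain+bale of cotton+drum of solvent: weight 41, value 105
- carton of books+sack of grain+bale of cotton+drum of solvent+crate of tools: weight 50, value 110
Minimum weight: 41 kg.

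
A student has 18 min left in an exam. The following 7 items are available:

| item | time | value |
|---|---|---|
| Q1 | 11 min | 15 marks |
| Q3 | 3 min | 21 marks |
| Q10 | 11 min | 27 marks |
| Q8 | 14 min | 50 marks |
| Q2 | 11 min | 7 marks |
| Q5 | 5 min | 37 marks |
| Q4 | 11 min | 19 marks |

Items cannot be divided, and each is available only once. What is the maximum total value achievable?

Check high-value combinations within 18 min:
- Q3+Q8: time 3+14=17, value 21+50=71
- Q10+Q5: time 11+5=16, value 27+37=64
- Q3+Q5: time 3+5=8, value 21+37=58
- Q5+Q4: time 5+11=16, value 37+19=56
- Q1+Q5: time 11+5=16, value 15+37=52
Best: 71 marks.

71 marks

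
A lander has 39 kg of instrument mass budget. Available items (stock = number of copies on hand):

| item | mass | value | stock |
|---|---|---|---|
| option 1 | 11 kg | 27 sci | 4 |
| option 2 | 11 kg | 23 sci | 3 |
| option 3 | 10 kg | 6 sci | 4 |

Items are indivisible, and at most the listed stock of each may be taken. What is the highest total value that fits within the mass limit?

81 sci

Top feasible selections:
- 3×option 1: mass 33, value 81
- 2×option 1 + 1×option 2: mass 33, value 77
- 1×option 1 + 2×option 2: mass 33, value 73
Best: 81 sci.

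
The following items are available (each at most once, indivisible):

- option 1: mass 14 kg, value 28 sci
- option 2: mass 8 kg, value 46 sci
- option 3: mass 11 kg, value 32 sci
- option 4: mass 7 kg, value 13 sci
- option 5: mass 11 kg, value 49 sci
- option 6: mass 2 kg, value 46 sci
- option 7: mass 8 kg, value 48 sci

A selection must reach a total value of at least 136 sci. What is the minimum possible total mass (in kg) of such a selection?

18

Subsets with value ≥ 136, sorted by total mass:
- option 2+option 6+option 7: mass 18, value 140
- option 5+option 6+option 7: mass 21, value 143
- option 2+option 5+option 6: mass 21, value 141
- option 2+option 4+option 6+option 7: mass 25, value 153
Minimum mass: 18 kg.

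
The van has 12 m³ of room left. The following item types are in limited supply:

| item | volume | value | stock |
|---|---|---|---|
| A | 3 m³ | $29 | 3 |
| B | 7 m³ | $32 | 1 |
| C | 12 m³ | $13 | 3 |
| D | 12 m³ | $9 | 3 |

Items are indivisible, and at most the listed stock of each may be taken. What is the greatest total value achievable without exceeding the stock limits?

Top feasible selections:
- 3×A: volume 9, value 87
- 1×A + 1×B: volume 10, value 61
- 2×A: volume 6, value 58
- 1×B: volume 7, value 32
Best: $87.

$87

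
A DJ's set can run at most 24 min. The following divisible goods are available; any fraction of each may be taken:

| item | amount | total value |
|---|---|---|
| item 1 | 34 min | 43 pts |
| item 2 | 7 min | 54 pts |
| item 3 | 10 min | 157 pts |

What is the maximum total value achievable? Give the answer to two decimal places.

219.85

Take in order of value per unit:
- item 3 (157/10 per unit): all 10 → value 157, running total 157.00
- item 2 (54/7 per unit): all 7 → value 54, running total 211.00
- item 1 (43/34 per unit): 7 of 34 → value 7×43/34 = 8.8529, running total 219.85
Total 219.85.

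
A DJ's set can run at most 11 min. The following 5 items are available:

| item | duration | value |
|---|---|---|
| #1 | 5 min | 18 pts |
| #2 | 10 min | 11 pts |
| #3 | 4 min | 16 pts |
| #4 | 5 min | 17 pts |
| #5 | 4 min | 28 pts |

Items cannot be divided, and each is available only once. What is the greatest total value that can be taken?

Check high-value combinations within 11 min:
- #1+#5: duration 5+4=9, value 18+28=46
- #4+#5: duration 5+4=9, value 17+28=45
- #3+#5: duration 4+4=8, value 16+28=44
- #1+#4: duration 5+5=10, value 18+17=35
Best: 46 pts.

46 pts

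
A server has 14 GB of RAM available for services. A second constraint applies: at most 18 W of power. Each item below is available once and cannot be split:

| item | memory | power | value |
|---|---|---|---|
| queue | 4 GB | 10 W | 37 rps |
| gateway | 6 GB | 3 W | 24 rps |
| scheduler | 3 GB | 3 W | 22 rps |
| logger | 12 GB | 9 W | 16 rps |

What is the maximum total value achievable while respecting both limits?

Feasible sets respecting both limits:
- queue+gateway+scheduler: memory 13, power 16, value 83
- queue+gateway: memory 10, power 13, value 61
- queue+scheduler: memory 7, power 13, value 59
- gateway+scheduler: memory 9, power 6, value 46
Best: 83 rps.

83 rps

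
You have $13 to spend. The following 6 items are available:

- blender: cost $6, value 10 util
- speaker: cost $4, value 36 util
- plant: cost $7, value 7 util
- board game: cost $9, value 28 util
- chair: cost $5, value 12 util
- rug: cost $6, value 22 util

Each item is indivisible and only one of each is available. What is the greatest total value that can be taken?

64 util

This is a 0/1 knapsack; check combinations near the capacity.
- speaker+board game: cost 4+9=13, value 36+28=64
- speaker+rug: cost 4+6=10, value 36+22=58
- speaker+chair: cost 4+5=9, value 36+12=48
- blender+speaker: cost 6+4=10, value 10+36=46
Best: 64 util.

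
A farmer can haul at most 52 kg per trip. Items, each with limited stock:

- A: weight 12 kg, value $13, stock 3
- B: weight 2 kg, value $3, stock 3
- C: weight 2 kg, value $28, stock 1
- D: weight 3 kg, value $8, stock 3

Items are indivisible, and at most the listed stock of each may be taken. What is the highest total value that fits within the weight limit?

$97

Top feasible selections:
- 3×A + 2×B + 1×C + 3×D: weight 51, value 97
- 3×A + 1×B + 1×C + 3×D: weight 49, value 94
- 3×A + 3×B + 1×C + 2×D: weight 50, value 92
Best: $97.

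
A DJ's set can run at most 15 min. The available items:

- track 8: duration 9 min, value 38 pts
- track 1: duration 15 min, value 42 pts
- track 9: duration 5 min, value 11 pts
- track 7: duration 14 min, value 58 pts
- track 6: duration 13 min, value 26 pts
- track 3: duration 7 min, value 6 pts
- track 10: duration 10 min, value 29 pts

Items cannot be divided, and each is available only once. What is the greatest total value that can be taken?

58 pts

This is a 0/1 knapsack; check combinations near the capacity.
- track 7: duration 14, value 58
- track 8+track 9: duration 9+5=14, value 38+11=49
- track 1: duration 15, value 42
- track 9+track 10: duration 5+10=15, value 11+29=40
- track 8: duration 9, value 38
Best: 58 pts.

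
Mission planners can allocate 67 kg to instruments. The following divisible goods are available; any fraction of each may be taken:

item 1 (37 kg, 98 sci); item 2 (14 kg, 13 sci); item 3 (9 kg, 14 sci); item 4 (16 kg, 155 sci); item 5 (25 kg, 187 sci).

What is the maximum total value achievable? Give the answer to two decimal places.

Take in order of value per unit:
- item 4 (155/16 per unit): all 16 → value 155, running total 155.00
- item 5 (187/25 per unit): all 25 → value 187, running total 342.00
- item 1 (98/37 per unit): 26 of 37 → value 26×98/37 = 68.8649, running total 410.86
Total 410.86.

410.86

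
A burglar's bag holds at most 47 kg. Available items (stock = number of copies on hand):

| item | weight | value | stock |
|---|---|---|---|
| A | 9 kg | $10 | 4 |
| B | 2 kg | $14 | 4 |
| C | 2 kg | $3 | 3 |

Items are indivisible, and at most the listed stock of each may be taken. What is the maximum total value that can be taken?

$99

Top feasible selections:
- 4×A + 4×B + 1×C: weight 46, value 99
- 4×A + 4×B: weight 44, value 96
- 3×A + 4×B + 3×C: weight 41, value 95
- 3×A + 4×B + 2×C: weight 39, value 92
Best: $99.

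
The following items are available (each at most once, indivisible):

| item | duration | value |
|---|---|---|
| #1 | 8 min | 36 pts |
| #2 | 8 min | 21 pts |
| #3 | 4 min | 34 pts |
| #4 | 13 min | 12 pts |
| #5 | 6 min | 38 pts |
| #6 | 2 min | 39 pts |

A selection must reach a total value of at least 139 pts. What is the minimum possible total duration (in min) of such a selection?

Subsets with value ≥ 139, sorted by total duration:
- #1+#3+#5+#6: duration 20, value 147
- #1+#2+#3+#5+#6: duration 28, value 168
- #1+#3+#4+#5+#6: duration 33, value 159
- #2+#3+#4+#5+#6: duration 33, value 144
Minimum duration: 20 min.

20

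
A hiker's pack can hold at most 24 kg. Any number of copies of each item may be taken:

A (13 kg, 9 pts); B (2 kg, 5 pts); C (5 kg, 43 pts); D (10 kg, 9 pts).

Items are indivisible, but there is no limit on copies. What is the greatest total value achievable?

182 pts

Best value-per-unit is C at 43/5; filling with it alone gives 4×43 = 172.
Optimal mix: 2×B + 4×C → weight 24, value 182.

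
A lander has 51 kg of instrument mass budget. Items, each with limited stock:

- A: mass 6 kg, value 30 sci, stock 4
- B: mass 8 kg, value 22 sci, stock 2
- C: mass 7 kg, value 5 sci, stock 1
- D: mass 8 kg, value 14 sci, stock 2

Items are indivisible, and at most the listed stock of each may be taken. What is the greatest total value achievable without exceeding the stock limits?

Top feasible selections:
- 4×A + 2×B + 1×D: mass 48, value 178
- 4×A + 1×B + 2×D: mass 48, value 170
- 4×A + 2×B + 1×C: mass 47, value 169
- 4×A + 2×B: mass 40, value 164
Best: 178 sci.

178 sci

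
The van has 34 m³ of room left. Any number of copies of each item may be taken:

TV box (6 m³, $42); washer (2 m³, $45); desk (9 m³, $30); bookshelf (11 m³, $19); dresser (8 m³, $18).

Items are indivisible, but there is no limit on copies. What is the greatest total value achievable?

Best value-per-unit is washer at 45/2, and filling with it alone uses volume 17×2=34. No mix of the others beats 17×45 = 765.

$765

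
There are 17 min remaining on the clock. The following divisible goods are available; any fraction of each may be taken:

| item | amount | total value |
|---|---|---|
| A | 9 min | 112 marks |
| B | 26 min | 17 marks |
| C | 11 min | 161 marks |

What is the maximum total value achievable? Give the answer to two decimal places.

Take in order of value per unit:
- C (161/11 per unit): all 11 → value 161, running total 161.00
- A (112/9 per unit): 6 of 9 → value 6×112/9 = 74.6667, running total 235.67
Total 235.67.

235.67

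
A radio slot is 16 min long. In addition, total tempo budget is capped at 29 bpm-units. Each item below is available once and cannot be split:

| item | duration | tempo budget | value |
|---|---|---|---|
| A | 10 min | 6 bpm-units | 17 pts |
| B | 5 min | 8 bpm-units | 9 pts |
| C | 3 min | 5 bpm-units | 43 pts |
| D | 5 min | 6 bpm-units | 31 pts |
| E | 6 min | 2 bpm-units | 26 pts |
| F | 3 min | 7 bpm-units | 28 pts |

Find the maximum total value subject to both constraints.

111 pts

Feasible sets respecting both limits:
- B+C+D+F: duration 16, tempo budget 26, value 111
- C+D+F: duration 11, tempo budget 18, value 102
- C+D+E: duration 14, tempo budget 13, value 100
- C+E+F: duration 12, tempo budget 14, value 97
Best: 111 pts.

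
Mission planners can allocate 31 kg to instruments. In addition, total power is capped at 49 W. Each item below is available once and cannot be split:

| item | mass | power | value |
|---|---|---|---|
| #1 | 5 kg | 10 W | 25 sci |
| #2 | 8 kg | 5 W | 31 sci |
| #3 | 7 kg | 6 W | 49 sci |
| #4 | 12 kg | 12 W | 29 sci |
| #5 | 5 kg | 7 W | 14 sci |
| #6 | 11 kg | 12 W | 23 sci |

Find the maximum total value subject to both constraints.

Feasible sets respecting both limits:
- #1+#2+#3+#6: mass 31, power 33, value 128
- #1+#2+#3+#5: mass 25, power 28, value 119
- #1+#3+#4+#5: mass 29, power 35, value 117
Best: 128 sci.

128 sci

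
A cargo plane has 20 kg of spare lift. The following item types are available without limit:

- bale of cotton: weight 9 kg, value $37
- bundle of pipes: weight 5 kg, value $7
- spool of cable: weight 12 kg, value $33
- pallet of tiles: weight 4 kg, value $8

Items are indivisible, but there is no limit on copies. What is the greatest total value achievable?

$74

Best value-per-unit is bale of cotton at 37/9, and filling with it alone uses weight 2×9=18. No mix of the others beats 2×37 = 74.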